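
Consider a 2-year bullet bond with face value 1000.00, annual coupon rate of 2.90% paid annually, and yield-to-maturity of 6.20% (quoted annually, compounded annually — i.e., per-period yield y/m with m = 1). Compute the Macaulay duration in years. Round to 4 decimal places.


Coupon per period c = face * coupon_rate / m = 29.000000
Periods per year m = 1; per-period yield y/m = 0.062000
Number of cashflows N = 2
Cashflows (t years, CF_t, discount factor 1/(1+y/m)^(m*t), PV):
  t = 1.0000: CF_t = 29.000000, DF = 0.941620, PV = 27.306968
  t = 2.0000: CF_t = 1029.000000, DF = 0.886647, PV = 912.360220
Price P = sum_t PV_t = 939.667188
Macaulay numerator sum_t t * PV_t:
  t * PV_t at t = 1.0000: 27.306968
  t * PV_t at t = 2.0000: 1824.720440
Macaulay duration D = (sum_t t * PV_t) / P = 1852.027408 / 939.667188 = 1.970940

Answer: Macaulay duration = 1.9709 years


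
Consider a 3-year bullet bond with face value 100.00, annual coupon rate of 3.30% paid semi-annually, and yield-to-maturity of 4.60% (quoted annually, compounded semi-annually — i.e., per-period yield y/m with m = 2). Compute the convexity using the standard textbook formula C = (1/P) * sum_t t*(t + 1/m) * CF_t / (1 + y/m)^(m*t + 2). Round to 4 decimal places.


Coupon per period c = face * coupon_rate / m = 1.650000
Periods per year m = 2; per-period yield y/m = 0.023000
Number of cashflows N = 6
Cashflows (t years, CF_t, discount factor 1/(1+y/m)^(m*t), PV):
  t = 0.5000: CF_t = 1.650000, DF = 0.977517, PV = 1.612903
  t = 1.0000: CF_t = 1.650000, DF = 0.955540, PV = 1.576640
  t = 1.5000: CF_t = 1.650000, DF = 0.934056, PV = 1.541193
  t = 2.0000: CF_t = 1.650000, DF = 0.913056, PV = 1.506543
  t = 2.5000: CF_t = 1.650000, DF = 0.892528, PV = 1.472671
  t = 3.0000: CF_t = 101.650000, DF = 0.872461, PV = 88.685696
Price P = sum_t PV_t = 96.395647
Convexity numerator sum_t t*(t + 1/m) * CF_t / (1+y/m)^(m*t + 2):
  t = 0.5000: term = 0.770597
  t = 1.0000: term = 2.259814
  t = 1.5000: term = 4.418013
  t = 2.0000: term = 7.197806
  t = 2.5000: term = 10.553968
  t = 3.0000: term = 889.798383
Convexity = (1/P) * sum = 914.998581 / 96.395647 = 9.492115

Answer: Convexity = 9.4921


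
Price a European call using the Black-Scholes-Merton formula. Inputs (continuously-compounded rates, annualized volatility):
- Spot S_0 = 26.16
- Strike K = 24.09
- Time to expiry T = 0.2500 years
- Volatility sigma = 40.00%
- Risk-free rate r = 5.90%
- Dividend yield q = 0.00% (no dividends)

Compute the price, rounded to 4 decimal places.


d1 = (ln(S/K) + (r - q + 0.5*sigma^2) * T) / (sigma * sqrt(T)) = 0.58592355
d2 = d1 - sigma * sqrt(T) = 0.38592355
exp(-rT) = 0.98535825; exp(-qT) = 1.00000000
C = S_0 * exp(-qT) * N(d1) - K * exp(-rT) * N(d2)
N(d1) = 0.72103655; N(d2) = 0.65022336
C = 26.1600 * 1.00000000 * 0.72103655 - 24.0900 * 0.98535825 * 0.65022336 = 3.4278

Answer: Price = 3.4278


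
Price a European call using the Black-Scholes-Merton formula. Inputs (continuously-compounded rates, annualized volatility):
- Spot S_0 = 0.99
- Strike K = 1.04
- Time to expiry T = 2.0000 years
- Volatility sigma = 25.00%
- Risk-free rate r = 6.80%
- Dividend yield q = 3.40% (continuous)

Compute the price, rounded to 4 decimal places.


d1 = (ln(S/K) + (r - q + 0.5*sigma^2) * T) / (sigma * sqrt(T)) = 0.22975017
d2 = d1 - sigma * sqrt(T) = -0.12380322
exp(-rT) = 0.87284263; exp(-qT) = 0.93426047
C = S_0 * exp(-qT) * N(d1) - K * exp(-rT) * N(d2)
N(d1) = 0.59085705; N(d2) = 0.45073554
C = 0.9900 * 0.93426047 * 0.59085705 - 1.0400 * 0.87284263 * 0.45073554 = 0.1373

Answer: Price = 0.1373


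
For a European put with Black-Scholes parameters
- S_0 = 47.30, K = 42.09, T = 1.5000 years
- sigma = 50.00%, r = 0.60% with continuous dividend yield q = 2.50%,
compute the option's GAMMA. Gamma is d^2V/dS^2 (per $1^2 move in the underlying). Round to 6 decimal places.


Answer: Gamma = 0.011988

Derivation:
d1 = 0.4502163988; d2 = -0.1621560369
phi(d1) = 0.3604918478; exp(-qT) = 0.9631944177; exp(-rT) = 0.9910403788
Gamma = exp(-qT) * phi(d1) / (S * sigma * sqrt(T)) = 0.9631944177 * 0.3604918478 / (47.3000 * 0.5000 * 1.2247448714) = 0.011988


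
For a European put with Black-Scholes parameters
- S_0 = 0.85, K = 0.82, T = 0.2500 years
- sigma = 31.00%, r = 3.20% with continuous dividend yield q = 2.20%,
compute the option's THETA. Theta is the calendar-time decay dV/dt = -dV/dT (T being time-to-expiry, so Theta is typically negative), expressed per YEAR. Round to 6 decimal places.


Answer: Theta = -0.094824

Derivation:
d1 = 0.3254484466; d2 = 0.1704484466
phi(d1) = 0.3783646451; exp(-qT) = 0.9945150973; exp(-rT) = 0.9920319148
Theta = -S*exp(-qT)*phi(d1)*sigma/(2*sqrt(T)) + r*K*exp(-rT)*N(-d2) - q*S*exp(-qT)*N(-d1)
N(-d1) = 0.3724208471; N(-d2) = 0.4323287373; sqrt(T) = 0.5000000000
Term 1 = -0.8500 * 0.9945150973 * 0.3783646451 * 0.3100 / (2 * 0.5000000000) = -0.0991522442
Term 2 = 0.0320 * 0.8200 * 0.9920319148 * 0.4323287373 = 0.0112539137
Term 3 = -0.0220 * 0.8500 * 0.9945150973 * 0.3724208471 = -0.0069260715
Theta = -0.0991522442 + (0.0112539137) + (-0.0069260715) = -0.094824


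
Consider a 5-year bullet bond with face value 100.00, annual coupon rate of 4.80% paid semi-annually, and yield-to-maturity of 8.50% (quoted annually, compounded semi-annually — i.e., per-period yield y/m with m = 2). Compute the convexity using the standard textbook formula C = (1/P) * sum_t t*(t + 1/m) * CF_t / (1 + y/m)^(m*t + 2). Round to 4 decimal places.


Coupon per period c = face * coupon_rate / m = 2.400000
Periods per year m = 2; per-period yield y/m = 0.042500
Number of cashflows N = 10
Cashflows (t years, CF_t, discount factor 1/(1+y/m)^(m*t), PV):
  t = 0.5000: CF_t = 2.400000, DF = 0.959233, PV = 2.302158
  t = 1.0000: CF_t = 2.400000, DF = 0.920127, PV = 2.208305
  t = 1.5000: CF_t = 2.400000, DF = 0.882616, PV = 2.118278
  t = 2.0000: CF_t = 2.400000, DF = 0.846634, PV = 2.031922
  t = 2.5000: CF_t = 2.400000, DF = 0.812119, PV = 1.949086
  t = 3.0000: CF_t = 2.400000, DF = 0.779011, PV = 1.869627
  t = 3.5000: CF_t = 2.400000, DF = 0.747253, PV = 1.793407
  t = 4.0000: CF_t = 2.400000, DF = 0.716789, PV = 1.720294
  t = 4.5000: CF_t = 2.400000, DF = 0.687568, PV = 1.650162
  t = 5.0000: CF_t = 102.400000, DF = 0.659537, PV = 67.536620
Price P = sum_t PV_t = 85.179859
Convexity numerator sum_t t*(t + 1/m) * CF_t / (1+y/m)^(m*t + 2):
  t = 0.5000: term = 1.059139
  t = 1.0000: term = 3.047883
  t = 1.5000: term = 5.847257
  t = 2.0000: term = 9.348133
  t = 2.5000: term = 13.450551
  t = 3.0000: term = 18.063089
  t = 3.5000: term = 23.102273
  t = 4.0000: term = 28.492011
  t = 4.5000: term = 34.163083
  t = 5.0000: term = 1708.912737
Convexity = (1/P) * sum = 1845.486156 / 85.179859 = 21.665757

Answer: Convexity = 21.6658


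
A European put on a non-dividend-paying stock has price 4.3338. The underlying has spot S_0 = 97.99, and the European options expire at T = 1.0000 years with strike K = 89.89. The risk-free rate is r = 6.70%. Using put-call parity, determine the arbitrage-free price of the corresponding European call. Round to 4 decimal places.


Answer: Call price = 18.2591

Derivation:
Put-call parity: C - P = S_0 * exp(-qT) - K * exp(-rT).
S_0 * exp(-qT) = 97.9900 * 1.00000000 = 97.99000000
K * exp(-rT) = 89.8900 * 0.93519520 = 84.06469665
C = P + S*exp(-qT) - K*exp(-rT)
C = 4.3338 + 97.99000000 - 84.06469665 = 18.2591


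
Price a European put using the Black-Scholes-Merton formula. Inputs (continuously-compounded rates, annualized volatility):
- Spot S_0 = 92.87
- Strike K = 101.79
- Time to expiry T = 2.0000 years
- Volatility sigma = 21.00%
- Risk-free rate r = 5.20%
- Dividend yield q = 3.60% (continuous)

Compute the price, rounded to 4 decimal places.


Answer: Price = 13.3840

Derivation:
d1 = (ln(S/K) + (r - q + 0.5*sigma^2) * T) / (sigma * sqrt(T)) = -0.05256565
d2 = d1 - sigma * sqrt(T) = -0.34955050
exp(-rT) = 0.90122530; exp(-qT) = 0.93053090
P = K * exp(-rT) * N(-d2) - S_0 * exp(-qT) * N(-d1)
N(-d1) = 0.52096101; N(-d2) = 0.63666197
P = 101.7900 * 0.90122530 * 0.63666197 - 92.8700 * 0.93053090 * 0.52096101 = 13.3840


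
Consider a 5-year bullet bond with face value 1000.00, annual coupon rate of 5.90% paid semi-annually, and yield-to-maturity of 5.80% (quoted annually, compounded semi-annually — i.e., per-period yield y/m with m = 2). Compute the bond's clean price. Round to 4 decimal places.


Answer: Price = 1004.2870

Derivation:
Coupon per period c = face * coupon_rate / m = 29.500000
Periods per year m = 2; per-period yield y/m = 0.029000
Number of cashflows N = 10
Cashflows (t years, CF_t, discount factor 1/(1+y/m)^(m*t), PV):
  t = 0.5000: CF_t = 29.500000, DF = 0.971817, PV = 28.668610
  t = 1.0000: CF_t = 29.500000, DF = 0.944429, PV = 27.860651
  t = 1.5000: CF_t = 29.500000, DF = 0.917812, PV = 27.075463
  t = 2.0000: CF_t = 29.500000, DF = 0.891946, PV = 26.312403
  t = 2.5000: CF_t = 29.500000, DF = 0.866808, PV = 25.570849
  t = 3.0000: CF_t = 29.500000, DF = 0.842379, PV = 24.850193
  t = 3.5000: CF_t = 29.500000, DF = 0.818639, PV = 24.149848
  t = 4.0000: CF_t = 29.500000, DF = 0.795567, PV = 23.469240
  t = 4.5000: CF_t = 29.500000, DF = 0.773146, PV = 22.807813
  t = 5.0000: CF_t = 1029.500000, DF = 0.751357, PV = 773.521881
Price P = sum_t PV_t = 1004.286951


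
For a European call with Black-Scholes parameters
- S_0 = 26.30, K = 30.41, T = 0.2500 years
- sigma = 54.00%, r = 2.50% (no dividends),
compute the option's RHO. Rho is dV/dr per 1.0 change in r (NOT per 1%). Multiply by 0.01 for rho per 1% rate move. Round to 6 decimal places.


Answer: Rho = 1.948942

Derivation:
d1 = -0.3796391204; d2 = -0.6496391204
phi(d1) = 0.3712047566; exp(-qT) = 1.0000000000; exp(-rT) = 0.9937694906
N(d2) = 0.2579626786
Rho = K*T*exp(-rT)*N(d2) = 30.4100 * 0.2500 * 0.9937694906 * 0.2579626786 = 1.948942


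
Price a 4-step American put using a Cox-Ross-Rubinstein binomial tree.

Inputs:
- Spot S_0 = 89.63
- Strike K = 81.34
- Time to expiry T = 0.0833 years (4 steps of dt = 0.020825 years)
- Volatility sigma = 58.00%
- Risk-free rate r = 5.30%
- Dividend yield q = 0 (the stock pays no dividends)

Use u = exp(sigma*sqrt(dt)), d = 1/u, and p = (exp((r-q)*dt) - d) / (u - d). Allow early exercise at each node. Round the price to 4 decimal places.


Answer: Price = V(0,0) = 2.6652

Derivation:
dt = T/N = 0.020825
u = exp(sigma*sqrt(dt)) = 1.087302; d = 1/u = 0.919708
p = (exp((r-q)*dt) - d) / (u - d) = 0.485677
Discount per step: exp(-r*dt) = 0.998897
Stock lattice S(k, i) with i counting down-moves:
  k=0: S(0,0) = 89.6300
  k=1: S(1,0) = 97.4548; S(1,1) = 82.4334
  k=2: S(2,0) = 105.9628; S(2,1) = 89.6300; S(2,2) = 75.8147
  k=3: S(3,0) = 115.2135; S(3,1) = 97.4548; S(3,2) = 82.4334; S(3,3) = 69.7274
  k=4: S(4,0) = 125.2719; S(4,1) = 105.9628; S(4,2) = 89.6300; S(4,3) = 75.8147; S(4,4) = 64.1288
Terminal payoffs V(N, i) = max(K - S_T, 0):
  V(4,0) = 0.000000; V(4,1) = 0.000000; V(4,2) = 0.000000; V(4,3) = 5.525316; V(4,4) = 17.211178
Backward induction: V(k, i) = exp(-r*dt) * [p * V(k+1, i) + (1-p) * V(k+1, i+1)]; then take max(V_cont, immediate exercise) for American.
  V(3,0) = exp(-r*dt) * [p*0.000000 + (1-p)*0.000000] = 0.000000; exercise = 0.000000; V(3,0) = max -> 0.000000
  V(3,1) = exp(-r*dt) * [p*0.000000 + (1-p)*0.000000] = 0.000000; exercise = 0.000000; V(3,1) = max -> 0.000000
  V(3,2) = exp(-r*dt) * [p*0.000000 + (1-p)*5.525316] = 2.838663; exercise = 0.000000; V(3,2) = max -> 2.838663
  V(3,3) = exp(-r*dt) * [p*5.525316 + (1-p)*17.211178] = 11.522901; exercise = 11.612628; V(3,3) = max -> 11.612628
  V(2,0) = exp(-r*dt) * [p*0.000000 + (1-p)*0.000000] = 0.000000; exercise = 0.000000; V(2,0) = max -> 0.000000
  V(2,1) = exp(-r*dt) * [p*0.000000 + (1-p)*2.838663] = 1.458380; exercise = 0.000000; V(2,1) = max -> 1.458380
  V(2,2) = exp(-r*dt) * [p*2.838663 + (1-p)*11.612628] = 7.343207; exercise = 5.525316; V(2,2) = max -> 7.343207
  V(1,0) = exp(-r*dt) * [p*0.000000 + (1-p)*1.458380] = 0.749251; exercise = 0.000000; V(1,0) = max -> 0.749251
  V(1,1) = exp(-r*dt) * [p*1.458380 + (1-p)*7.343207] = 4.480136; exercise = 0.000000; V(1,1) = max -> 4.480136
  V(0,0) = exp(-r*dt) * [p*0.749251 + (1-p)*4.480136] = 2.665188; exercise = 0.000000; V(0,0) = max -> 2.665188


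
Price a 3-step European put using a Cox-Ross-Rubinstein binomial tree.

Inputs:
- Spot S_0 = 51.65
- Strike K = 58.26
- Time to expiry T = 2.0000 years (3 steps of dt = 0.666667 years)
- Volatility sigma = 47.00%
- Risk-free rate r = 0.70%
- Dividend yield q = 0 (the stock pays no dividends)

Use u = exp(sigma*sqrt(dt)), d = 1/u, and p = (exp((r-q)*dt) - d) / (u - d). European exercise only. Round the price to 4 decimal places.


dt = T/N = 0.666667
u = exp(sigma*sqrt(dt)) = 1.467783; d = 1/u = 0.681299
p = (exp((r-q)*dt) - d) / (u - d) = 0.411169
Discount per step: exp(-r*dt) = 0.995344
Stock lattice S(k, i) with i counting down-moves:
  k=0: S(0,0) = 51.6500
  k=1: S(1,0) = 75.8110; S(1,1) = 35.1891
  k=2: S(2,0) = 111.2742; S(2,1) = 51.6500; S(2,2) = 23.9743
  k=3: S(3,0) = 163.3264; S(3,1) = 75.8110; S(3,2) = 35.1891; S(3,3) = 16.3337
Terminal payoffs V(N, i) = max(K - S_T, 0):
  V(3,0) = 0.000000; V(3,1) = 0.000000; V(3,2) = 23.070885; V(3,3) = 41.926307
Backward induction: V(k, i) = exp(-r*dt) * [p * V(k+1, i) + (1-p) * V(k+1, i+1)].
  V(2,0) = exp(-r*dt) * [p*0.000000 + (1-p)*0.000000] = 0.000000
  V(2,1) = exp(-r*dt) * [p*0.000000 + (1-p)*23.070885] = 13.521595
  V(2,2) = exp(-r*dt) * [p*23.070885 + (1-p)*41.926307] = 34.014430
  V(1,0) = exp(-r*dt) * [p*0.000000 + (1-p)*13.521595] = 7.924860
  V(1,1) = exp(-r*dt) * [p*13.521595 + (1-p)*34.014430] = 25.469269
  V(0,0) = exp(-r*dt) * [p*7.924860 + (1-p)*25.469269] = 18.170551

Answer: Price = V(0,0) = 18.1706


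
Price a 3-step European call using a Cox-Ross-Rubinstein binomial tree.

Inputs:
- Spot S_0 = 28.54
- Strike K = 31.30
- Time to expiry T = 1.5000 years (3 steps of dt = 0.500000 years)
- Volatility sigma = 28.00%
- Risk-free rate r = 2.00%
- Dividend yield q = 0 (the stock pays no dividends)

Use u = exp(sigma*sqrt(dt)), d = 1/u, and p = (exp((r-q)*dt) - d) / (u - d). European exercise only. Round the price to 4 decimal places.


dt = T/N = 0.500000
u = exp(sigma*sqrt(dt)) = 1.218950; d = 1/u = 0.820378
p = (exp((r-q)*dt) - d) / (u - d) = 0.475879
Discount per step: exp(-r*dt) = 0.990050
Stock lattice S(k, i) with i counting down-moves:
  k=0: S(0,0) = 28.5400
  k=1: S(1,0) = 34.7888; S(1,1) = 23.4136
  k=2: S(2,0) = 42.4059; S(2,1) = 28.5400; S(2,2) = 19.2080
  k=3: S(3,0) = 51.6906; S(3,1) = 34.7888; S(3,2) = 23.4136; S(3,3) = 15.7578
Terminal payoffs V(N, i) = max(S_T - K, 0):
  V(3,0) = 20.390619; V(3,1) = 3.488835; V(3,2) = 0.000000; V(3,3) = 0.000000
Backward induction: V(k, i) = exp(-r*dt) * [p * V(k+1, i) + (1-p) * V(k+1, i+1)].
  V(2,0) = exp(-r*dt) * [p*20.390619 + (1-p)*3.488835] = 11.417294
  V(2,1) = exp(-r*dt) * [p*3.488835 + (1-p)*0.000000] = 1.643744
  V(2,2) = exp(-r*dt) * [p*0.000000 + (1-p)*0.000000] = 0.000000
  V(1,0) = exp(-r*dt) * [p*11.417294 + (1-p)*1.643744] = 6.232137
  V(1,1) = exp(-r*dt) * [p*1.643744 + (1-p)*0.000000] = 0.774440
  V(0,0) = exp(-r*dt) * [p*6.232137 + (1-p)*0.774440] = 3.338095

Answer: Price = V(0,0) = 3.3381


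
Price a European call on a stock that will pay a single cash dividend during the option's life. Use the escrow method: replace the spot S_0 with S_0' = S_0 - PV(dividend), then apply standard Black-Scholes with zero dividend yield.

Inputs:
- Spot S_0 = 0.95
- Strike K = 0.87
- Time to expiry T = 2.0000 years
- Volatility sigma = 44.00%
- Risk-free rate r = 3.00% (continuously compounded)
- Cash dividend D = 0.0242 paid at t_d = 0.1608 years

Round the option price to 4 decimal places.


PV(D) = D * exp(-r * t_d) = 0.0242 * 0.99518762 = 0.02408354
S_0' = S_0 - PV(D) = 0.9500 - 0.02408354 = 0.92591646
d1 = (ln(S_0'/K) + (r + sigma^2/2)*T) / (sigma*sqrt(T)) = 0.50765575
d2 = d1 - sigma*sqrt(T) = -0.11459822
exp(-rT) = 0.94176453
N(d1) = 0.69415261; N(d2) = 0.45438180
C = S_0' * N(d1) - K * exp(-rT) * N(d2) = 0.92591646 * 0.69415261 - 0.8700 * 0.94176453 * 0.45438180 = 0.2704

Answer: Price = 0.2704


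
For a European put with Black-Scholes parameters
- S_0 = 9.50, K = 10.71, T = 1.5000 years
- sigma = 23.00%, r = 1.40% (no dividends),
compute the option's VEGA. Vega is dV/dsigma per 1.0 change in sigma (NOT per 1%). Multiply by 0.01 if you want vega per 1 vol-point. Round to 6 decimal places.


d1 = -0.2101984746; d2 = -0.4918897950
phi(d1) = 0.3902256051; exp(-qT) = 1.0000000000; exp(-rT) = 0.9792189646
Vega = S * exp(-qT) * phi(d1) * sqrt(T) = 9.5000 * 1.0000000000 * 0.3902256051 * 1.2247448714 = 4.540305

Answer: Vega = 4.540305


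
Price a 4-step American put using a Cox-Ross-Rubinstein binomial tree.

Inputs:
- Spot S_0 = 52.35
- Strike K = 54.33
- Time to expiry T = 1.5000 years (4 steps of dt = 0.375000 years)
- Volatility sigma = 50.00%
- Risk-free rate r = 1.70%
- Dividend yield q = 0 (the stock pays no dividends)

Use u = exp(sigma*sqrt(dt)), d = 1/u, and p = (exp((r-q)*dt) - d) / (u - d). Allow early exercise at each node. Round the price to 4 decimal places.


Answer: Price = V(0,0) = 12.8539

Derivation:
dt = T/N = 0.375000
u = exp(sigma*sqrt(dt)) = 1.358235; d = 1/u = 0.736250
p = (exp((r-q)*dt) - d) / (u - d) = 0.434328
Discount per step: exp(-r*dt) = 0.993645
Stock lattice S(k, i) with i counting down-moves:
  k=0: S(0,0) = 52.3500
  k=1: S(1,0) = 71.1036; S(1,1) = 38.5427
  k=2: S(2,0) = 96.5754; S(2,1) = 52.3500; S(2,2) = 28.3770
  k=3: S(3,0) = 131.1722; S(3,1) = 71.1036; S(3,2) = 38.5427; S(3,3) = 20.8926
  k=4: S(4,0) = 178.1626; S(4,1) = 96.5754; S(4,2) = 52.3500; S(4,3) = 28.3770; S(4,4) = 15.3821
Terminal payoffs V(N, i) = max(K - S_T, 0):
  V(4,0) = 0.000000; V(4,1) = 0.000000; V(4,2) = 1.980000; V(4,3) = 25.952985; V(4,4) = 38.947860
Backward induction: V(k, i) = exp(-r*dt) * [p * V(k+1, i) + (1-p) * V(k+1, i+1)]; then take max(V_cont, immediate exercise) for American.
  V(3,0) = exp(-r*dt) * [p*0.000000 + (1-p)*0.000000] = 0.000000; exercise = 0.000000; V(3,0) = max -> 0.000000
  V(3,1) = exp(-r*dt) * [p*0.000000 + (1-p)*1.980000] = 1.112913; exercise = 0.000000; V(3,1) = max -> 1.112913
  V(3,2) = exp(-r*dt) * [p*1.980000 + (1-p)*25.952985] = 15.442086; exercise = 15.787338; V(3,2) = max -> 15.787338
  V(3,3) = exp(-r*dt) * [p*25.952985 + (1-p)*38.947860] = 33.092184; exercise = 33.437436; V(3,3) = max -> 33.437436
  V(2,0) = exp(-r*dt) * [p*0.000000 + (1-p)*1.112913] = 0.625543; exercise = 0.000000; V(2,0) = max -> 0.625543
  V(2,1) = exp(-r*dt) * [p*1.112913 + (1-p)*15.787338] = 9.354001; exercise = 1.980000; V(2,1) = max -> 9.354001
  V(2,2) = exp(-r*dt) * [p*15.787338 + (1-p)*33.437436] = 25.607732; exercise = 25.952985; V(2,2) = max -> 25.952985
  V(1,0) = exp(-r*dt) * [p*0.625543 + (1-p)*9.354001] = 5.527635; exercise = 0.000000; V(1,0) = max -> 5.527635
  V(1,1) = exp(-r*dt) * [p*9.354001 + (1-p)*25.952985] = 18.624470; exercise = 15.787338; V(1,1) = max -> 18.624470
  V(0,0) = exp(-r*dt) * [p*5.527635 + (1-p)*18.624470] = 12.853941; exercise = 1.980000; V(0,0) = max -> 12.853941


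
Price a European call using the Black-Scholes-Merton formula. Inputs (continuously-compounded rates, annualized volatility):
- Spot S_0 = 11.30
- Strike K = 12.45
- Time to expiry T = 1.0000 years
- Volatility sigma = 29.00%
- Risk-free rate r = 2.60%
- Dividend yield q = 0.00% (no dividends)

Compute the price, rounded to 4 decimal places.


d1 = (ln(S/K) + (r - q + 0.5*sigma^2) * T) / (sigma * sqrt(T)) = -0.09954447
d2 = d1 - sigma * sqrt(T) = -0.38954447
exp(-rT) = 0.97433509; exp(-qT) = 1.00000000
C = S_0 * exp(-qT) * N(d1) - K * exp(-rT) * N(d2)
N(d1) = 0.46035299; N(d2) = 0.34843671
C = 11.3000 * 1.00000000 * 0.46035299 - 12.4500 * 0.97433509 * 0.34843671 = 0.9753

Answer: Price = 0.9753


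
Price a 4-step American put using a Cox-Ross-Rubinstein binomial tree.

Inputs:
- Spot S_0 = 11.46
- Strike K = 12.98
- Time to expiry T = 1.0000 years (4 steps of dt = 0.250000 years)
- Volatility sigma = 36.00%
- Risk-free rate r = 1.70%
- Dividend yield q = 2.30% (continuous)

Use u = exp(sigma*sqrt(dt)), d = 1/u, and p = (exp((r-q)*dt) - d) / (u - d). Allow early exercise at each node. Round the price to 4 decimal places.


Answer: Price = V(0,0) = 2.6793

Derivation:
dt = T/N = 0.250000
u = exp(sigma*sqrt(dt)) = 1.197217; d = 1/u = 0.835270
p = (exp((r-q)*dt) - d) / (u - d) = 0.450980
Discount per step: exp(-r*dt) = 0.995759
Stock lattice S(k, i) with i counting down-moves:
  k=0: S(0,0) = 11.4600
  k=1: S(1,0) = 13.7201; S(1,1) = 9.5722
  k=2: S(2,0) = 16.4260; S(2,1) = 11.4600; S(2,2) = 7.9954
  k=3: S(3,0) = 19.6654; S(3,1) = 13.7201; S(3,2) = 9.5722; S(3,3) = 6.6783
  k=4: S(4,0) = 23.5438; S(4,1) = 16.4260; S(4,2) = 11.4600; S(4,3) = 7.9954; S(4,4) = 5.5782
Terminal payoffs V(N, i) = max(K - S_T, 0):
  V(4,0) = 0.000000; V(4,1) = 0.000000; V(4,2) = 1.520000; V(4,3) = 4.984629; V(4,4) = 7.401819
Backward induction: V(k, i) = exp(-r*dt) * [p * V(k+1, i) + (1-p) * V(k+1, i+1)]; then take max(V_cont, immediate exercise) for American.
  V(3,0) = exp(-r*dt) * [p*0.000000 + (1-p)*0.000000] = 0.000000; exercise = 0.000000; V(3,0) = max -> 0.000000
  V(3,1) = exp(-r*dt) * [p*0.000000 + (1-p)*1.520000] = 0.830971; exercise = 0.000000; V(3,1) = max -> 0.830971
  V(3,2) = exp(-r*dt) * [p*1.520000 + (1-p)*4.984629] = 3.407638; exercise = 3.407803; V(3,2) = max -> 3.407803
  V(3,3) = exp(-r*dt) * [p*4.984629 + (1-p)*7.401819] = 6.284947; exercise = 6.301705; V(3,3) = max -> 6.301705
  V(2,0) = exp(-r*dt) * [p*0.000000 + (1-p)*0.830971] = 0.454285; exercise = 0.000000; V(2,0) = max -> 0.454285
  V(2,1) = exp(-r*dt) * [p*0.830971 + (1-p)*3.407803] = 2.236180; exercise = 1.520000; V(2,1) = max -> 2.236180
  V(2,2) = exp(-r*dt) * [p*3.407803 + (1-p)*6.301705] = 4.975423; exercise = 4.984629; V(2,2) = max -> 4.984629
  V(1,0) = exp(-r*dt) * [p*0.454285 + (1-p)*2.236180] = 1.426505; exercise = 0.000000; V(1,0) = max -> 1.426505
  V(1,1) = exp(-r*dt) * [p*2.236180 + (1-p)*4.984629] = 3.729251; exercise = 3.407803; V(1,1) = max -> 3.729251
  V(0,0) = exp(-r*dt) * [p*1.426505 + (1-p)*3.729251] = 2.679347; exercise = 1.520000; V(0,0) = max -> 2.679347


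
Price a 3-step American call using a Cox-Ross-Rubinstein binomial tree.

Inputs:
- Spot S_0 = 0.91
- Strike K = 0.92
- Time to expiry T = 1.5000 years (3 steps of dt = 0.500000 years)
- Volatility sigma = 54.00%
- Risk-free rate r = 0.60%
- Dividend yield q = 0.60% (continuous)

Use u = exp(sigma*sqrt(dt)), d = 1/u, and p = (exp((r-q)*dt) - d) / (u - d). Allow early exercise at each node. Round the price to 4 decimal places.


Answer: Price = V(0,0) = 0.2491

Derivation:
dt = T/N = 0.500000
u = exp(sigma*sqrt(dt)) = 1.464974; d = 1/u = 0.682606
p = (exp((r-q)*dt) - d) / (u - d) = 0.405684
Discount per step: exp(-r*dt) = 0.997004
Stock lattice S(k, i) with i counting down-moves:
  k=0: S(0,0) = 0.9100
  k=1: S(1,0) = 1.3331; S(1,1) = 0.6212
  k=2: S(2,0) = 1.9530; S(2,1) = 0.9100; S(2,2) = 0.4240
  k=3: S(3,0) = 2.8611; S(3,1) = 1.3331; S(3,2) = 0.6212; S(3,3) = 0.2894
Terminal payoffs V(N, i) = max(S_T - K, 0):
  V(3,0) = 1.941089; V(3,1) = 0.413127; V(3,2) = 0.000000; V(3,3) = 0.000000
Backward induction: V(k, i) = exp(-r*dt) * [p * V(k+1, i) + (1-p) * V(k+1, i+1)]; then take max(V_cont, immediate exercise) for American.
  V(2,0) = exp(-r*dt) * [p*1.941089 + (1-p)*0.413127] = 1.029902; exercise = 1.032996; V(2,0) = max -> 1.032996
  V(2,1) = exp(-r*dt) * [p*0.413127 + (1-p)*0.000000] = 0.167097; exercise = 0.000000; V(2,1) = max -> 0.167097
  V(2,2) = exp(-r*dt) * [p*0.000000 + (1-p)*0.000000] = 0.000000; exercise = 0.000000; V(2,2) = max -> 0.000000
  V(1,0) = exp(-r*dt) * [p*1.032996 + (1-p)*0.167097] = 0.516825; exercise = 0.413127; V(1,0) = max -> 0.516825
  V(1,1) = exp(-r*dt) * [p*0.167097 + (1-p)*0.000000] = 0.067585; exercise = 0.000000; V(1,1) = max -> 0.067585
  V(0,0) = exp(-r*dt) * [p*0.516825 + (1-p)*0.067585] = 0.249086; exercise = 0.000000; V(0,0) = max -> 0.249086


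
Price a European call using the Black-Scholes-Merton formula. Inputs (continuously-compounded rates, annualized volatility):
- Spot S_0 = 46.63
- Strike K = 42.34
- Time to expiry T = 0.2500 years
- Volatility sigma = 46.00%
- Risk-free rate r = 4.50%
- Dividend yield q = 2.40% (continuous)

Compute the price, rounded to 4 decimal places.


Answer: Price = 6.6675

Derivation:
d1 = (ln(S/K) + (r - q + 0.5*sigma^2) * T) / (sigma * sqrt(T)) = 0.55744280
d2 = d1 - sigma * sqrt(T) = 0.32744280
exp(-rT) = 0.98881304; exp(-qT) = 0.99401796
C = S_0 * exp(-qT) * N(d1) - K * exp(-rT) * N(d2)
N(d1) = 0.71138754; N(d2) = 0.62833350
C = 46.6300 * 0.99401796 * 0.71138754 - 42.3400 * 0.98881304 * 0.62833350 = 6.6675


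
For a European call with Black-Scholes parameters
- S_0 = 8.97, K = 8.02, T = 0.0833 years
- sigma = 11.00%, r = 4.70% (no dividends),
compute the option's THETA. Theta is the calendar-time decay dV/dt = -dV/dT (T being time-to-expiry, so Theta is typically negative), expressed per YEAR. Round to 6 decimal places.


d1 = 3.6653218128; d2 = 3.6335738995
phi(d1) = 0.0004826443; exp(-qT) = 1.0000000000; exp(-rT) = 0.9960925540
Theta = -S*exp(-qT)*phi(d1)*sigma/(2*sqrt(T)) - r*K*exp(-rT)*N(d2) + q*S*exp(-qT)*N(d1)
N(d1) = 0.9998764861; N(d2) = 0.9998602388; sqrt(T) = 0.2886173938
Term 1 = -8.9700 * 1.0000000000 * 0.0004826443 * 0.1100 / (2 * 0.2886173938) = -0.0008250111
Term 2 = -0.0470 * 8.0200 * 0.9960925540 * 0.9998602388 = -0.3754146516
Term 3 = 0 (no dividend yield, q = 0)
Theta = -0.0008250111 + (-0.3754146516) + (0.0000000000) = -0.376240

Answer: Theta = -0.376240


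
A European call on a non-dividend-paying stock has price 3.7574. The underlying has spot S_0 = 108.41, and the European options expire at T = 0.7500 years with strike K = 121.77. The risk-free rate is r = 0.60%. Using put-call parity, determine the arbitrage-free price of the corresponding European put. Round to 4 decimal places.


Put-call parity: C - P = S_0 * exp(-qT) - K * exp(-rT).
S_0 * exp(-qT) = 108.4100 * 1.00000000 = 108.41000000
K * exp(-rT) = 121.7700 * 0.99551011 = 121.22326607
P = C - S*exp(-qT) + K*exp(-rT)
P = 3.7574 - 108.41000000 + 121.22326607 = 16.5707

Answer: Put price = 16.5707


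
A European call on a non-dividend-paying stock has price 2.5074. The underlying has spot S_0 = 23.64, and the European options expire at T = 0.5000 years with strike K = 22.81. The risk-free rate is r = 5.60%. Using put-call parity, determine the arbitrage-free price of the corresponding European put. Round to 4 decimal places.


Answer: Put price = 1.0476

Derivation:
Put-call parity: C - P = S_0 * exp(-qT) - K * exp(-rT).
S_0 * exp(-qT) = 23.6400 * 1.00000000 = 23.64000000
K * exp(-rT) = 22.8100 * 0.97238837 = 22.18017865
P = C - S*exp(-qT) + K*exp(-rT)
P = 2.5074 - 23.64000000 + 22.18017865 = 1.0476


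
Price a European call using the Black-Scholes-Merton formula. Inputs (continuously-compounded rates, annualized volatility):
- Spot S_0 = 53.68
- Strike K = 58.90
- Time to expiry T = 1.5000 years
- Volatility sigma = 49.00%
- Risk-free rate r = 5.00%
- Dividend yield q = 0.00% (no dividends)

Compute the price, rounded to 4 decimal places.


Answer: Price = 12.2986

Derivation:
d1 = (ln(S/K) + (r - q + 0.5*sigma^2) * T) / (sigma * sqrt(T)) = 0.27040101
d2 = d1 - sigma * sqrt(T) = -0.32972398
exp(-rT) = 0.92774349; exp(-qT) = 1.00000000
C = S_0 * exp(-qT) * N(d1) - K * exp(-rT) * N(d2)
N(d1) = 0.60657412; N(d2) = 0.37080427
C = 53.6800 * 1.00000000 * 0.60657412 - 58.9000 * 0.92774349 * 0.37080427 = 12.2986


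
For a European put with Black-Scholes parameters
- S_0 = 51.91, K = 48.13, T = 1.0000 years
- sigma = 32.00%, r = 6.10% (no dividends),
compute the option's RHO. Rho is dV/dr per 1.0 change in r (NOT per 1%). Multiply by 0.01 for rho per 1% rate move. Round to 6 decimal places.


d1 = 0.5868930204; d2 = 0.2668930204
phi(d1) = 0.3358266275; exp(-qT) = 1.0000000000; exp(-rT) = 0.9408232398
N(-d2) = 0.3947757654
Rho = -K*T*exp(-rT)*N(-d2) = -48.1300 * 1.0000 * 0.9408232398 * 0.3947757654 = -17.876166

Answer: Rho = -17.876166


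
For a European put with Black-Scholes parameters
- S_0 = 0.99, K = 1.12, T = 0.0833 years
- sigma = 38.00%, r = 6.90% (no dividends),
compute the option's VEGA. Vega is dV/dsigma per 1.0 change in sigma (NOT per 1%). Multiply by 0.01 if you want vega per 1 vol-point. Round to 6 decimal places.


Answer: Vega = 0.067914

Derivation:
d1 = -1.0177110411; d2 = -1.1273856507
phi(d1) = 0.2376856172; exp(-qT) = 1.0000000000; exp(-rT) = 0.9942687864
Vega = S * exp(-qT) * phi(d1) * sqrt(T) = 0.9900 * 1.0000000000 * 0.2376856172 * 0.2886173938 = 0.067914


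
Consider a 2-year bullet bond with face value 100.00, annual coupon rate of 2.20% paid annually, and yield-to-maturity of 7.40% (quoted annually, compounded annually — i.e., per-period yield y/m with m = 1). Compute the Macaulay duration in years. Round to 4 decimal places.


Coupon per period c = face * coupon_rate / m = 2.200000
Periods per year m = 1; per-period yield y/m = 0.074000
Number of cashflows N = 2
Cashflows (t years, CF_t, discount factor 1/(1+y/m)^(m*t), PV):
  t = 1.0000: CF_t = 2.200000, DF = 0.931099, PV = 2.048417
  t = 2.0000: CF_t = 102.200000, DF = 0.866945, PV = 88.601757
Price P = sum_t PV_t = 90.650174
Macaulay numerator sum_t t * PV_t:
  t * PV_t at t = 1.0000: 2.048417
  t * PV_t at t = 2.0000: 177.203514
Macaulay duration D = (sum_t t * PV_t) / P = 179.251931 / 90.650174 = 1.977403

Answer: Macaulay duration = 1.9774 years


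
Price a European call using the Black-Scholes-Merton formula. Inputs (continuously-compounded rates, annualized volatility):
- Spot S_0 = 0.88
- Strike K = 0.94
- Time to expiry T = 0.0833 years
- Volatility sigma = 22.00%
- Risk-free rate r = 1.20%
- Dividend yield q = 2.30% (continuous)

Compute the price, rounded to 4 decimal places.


Answer: Price = 0.0043

Derivation:
d1 = (ln(S/K) + (r - q + 0.5*sigma^2) * T) / (sigma * sqrt(T)) = -1.02145938
d2 = d1 - sigma * sqrt(T) = -1.08495521
exp(-rT) = 0.99900090; exp(-qT) = 0.99808593
C = S_0 * exp(-qT) * N(d1) - K * exp(-rT) * N(d2)
N(d1) = 0.15351842; N(d2) = 0.13897075
C = 0.8800 * 0.99808593 * 0.15351842 - 0.9400 * 0.99900090 * 0.13897075 = 0.0043


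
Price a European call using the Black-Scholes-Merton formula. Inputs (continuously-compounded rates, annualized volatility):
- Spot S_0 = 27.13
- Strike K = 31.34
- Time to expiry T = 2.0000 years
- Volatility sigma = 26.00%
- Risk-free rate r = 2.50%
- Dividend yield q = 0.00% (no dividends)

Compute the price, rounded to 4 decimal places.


Answer: Price = 2.9462

Derivation:
d1 = (ln(S/K) + (r - q + 0.5*sigma^2) * T) / (sigma * sqrt(T)) = -0.07249234
d2 = d1 - sigma * sqrt(T) = -0.44018787
exp(-rT) = 0.95122942; exp(-qT) = 1.00000000
C = S_0 * exp(-qT) * N(d1) - K * exp(-rT) * N(d2)
N(d1) = 0.47110505; N(d2) = 0.32990052
C = 27.1300 * 1.00000000 * 0.47110505 - 31.3400 * 0.95122942 * 0.32990052 = 2.9462


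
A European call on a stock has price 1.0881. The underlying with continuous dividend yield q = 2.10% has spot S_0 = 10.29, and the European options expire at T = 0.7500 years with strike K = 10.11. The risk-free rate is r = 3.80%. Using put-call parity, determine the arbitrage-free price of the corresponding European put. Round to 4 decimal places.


Answer: Put price = 0.7848

Derivation:
Put-call parity: C - P = S_0 * exp(-qT) - K * exp(-rT).
S_0 * exp(-qT) = 10.2900 * 0.98437338 = 10.12920211
K * exp(-rT) = 10.1100 * 0.97190229 = 9.82593219
P = C - S*exp(-qT) + K*exp(-rT)
P = 1.0881 - 10.12920211 + 9.82593219 = 0.7848


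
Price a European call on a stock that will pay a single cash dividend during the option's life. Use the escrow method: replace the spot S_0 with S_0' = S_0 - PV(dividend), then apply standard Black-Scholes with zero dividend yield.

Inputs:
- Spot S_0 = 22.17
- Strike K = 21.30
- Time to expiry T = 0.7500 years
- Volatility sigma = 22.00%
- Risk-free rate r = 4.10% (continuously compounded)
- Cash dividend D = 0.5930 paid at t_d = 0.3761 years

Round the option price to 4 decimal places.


Answer: Price = 2.1111

Derivation:
PV(D) = D * exp(-r * t_d) = 0.5930 * 0.98469818 = 0.58392602
S_0' = S_0 - PV(D) = 22.1700 - 0.58392602 = 21.58607398
d1 = (ln(S_0'/K) + (r + sigma^2/2)*T) / (sigma*sqrt(T)) = 0.32668216
d2 = d1 - sigma*sqrt(T) = 0.13615657
exp(-rT) = 0.96971797
N(d1) = 0.62804585; N(d2) = 0.55415125
C = S_0' * N(d1) - K * exp(-rT) * N(d2) = 21.58607398 * 0.62804585 - 21.3000 * 0.96971797 * 0.55415125 = 2.1111


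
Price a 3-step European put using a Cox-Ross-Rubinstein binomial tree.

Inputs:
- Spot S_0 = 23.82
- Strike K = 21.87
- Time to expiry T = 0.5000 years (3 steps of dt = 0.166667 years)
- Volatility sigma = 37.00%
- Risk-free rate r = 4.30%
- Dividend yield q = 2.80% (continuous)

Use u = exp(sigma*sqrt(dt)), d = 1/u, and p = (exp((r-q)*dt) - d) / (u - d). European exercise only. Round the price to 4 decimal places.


dt = T/N = 0.166667
u = exp(sigma*sqrt(dt)) = 1.163057; d = 1/u = 0.859803
p = (exp((r-q)*dt) - d) / (u - d) = 0.470563
Discount per step: exp(-r*dt) = 0.992859
Stock lattice S(k, i) with i counting down-moves:
  k=0: S(0,0) = 23.8200
  k=1: S(1,0) = 27.7040; S(1,1) = 20.4805
  k=2: S(2,0) = 32.2214; S(2,1) = 23.8200; S(2,2) = 17.6092
  k=3: S(3,0) = 37.4753; S(3,1) = 27.7040; S(3,2) = 20.4805; S(3,3) = 15.1404
Terminal payoffs V(N, i) = max(K - S_T, 0):
  V(3,0) = 0.000000; V(3,1) = 0.000000; V(3,2) = 1.389490; V(3,3) = 6.729550
Backward induction: V(k, i) = exp(-r*dt) * [p * V(k+1, i) + (1-p) * V(k+1, i+1)].
  V(2,0) = exp(-r*dt) * [p*0.000000 + (1-p)*0.000000] = 0.000000
  V(2,1) = exp(-r*dt) * [p*0.000000 + (1-p)*1.389490] = 0.730394
  V(2,2) = exp(-r*dt) * [p*1.389490 + (1-p)*6.729550] = 4.186604
  V(1,0) = exp(-r*dt) * [p*0.000000 + (1-p)*0.730394] = 0.383936
  V(1,1) = exp(-r*dt) * [p*0.730394 + (1-p)*4.186604] = 2.541957
  V(0,0) = exp(-r*dt) * [p*0.383936 + (1-p)*2.541957] = 1.515572

Answer: Price = V(0,0) = 1.5156


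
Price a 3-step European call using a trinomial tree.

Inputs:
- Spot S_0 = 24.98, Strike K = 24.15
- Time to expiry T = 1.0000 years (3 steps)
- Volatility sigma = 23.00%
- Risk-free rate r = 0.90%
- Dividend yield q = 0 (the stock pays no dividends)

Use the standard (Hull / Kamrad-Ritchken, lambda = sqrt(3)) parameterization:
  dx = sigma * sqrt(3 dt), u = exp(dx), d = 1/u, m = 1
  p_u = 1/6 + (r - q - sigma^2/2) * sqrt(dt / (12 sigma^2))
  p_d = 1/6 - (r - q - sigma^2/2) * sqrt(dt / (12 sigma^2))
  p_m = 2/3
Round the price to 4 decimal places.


Answer: Price = V(0,0) = 2.7284

Derivation:
dt = T/N = 0.333333; dx = sigma*sqrt(3*dt) = 0.230000
u = exp(dx) = 1.258600; d = 1/u = 0.794534
p_u = 0.154022, p_m = 0.666667, p_d = 0.179312
Discount per step: exp(-r*dt) = 0.997004
Stock lattice S(k, j) with j the centered position index:
  k=0: S(0,+0) = 24.9800
  k=1: S(1,-1) = 19.8474; S(1,+0) = 24.9800; S(1,+1) = 31.4398
  k=2: S(2,-2) = 15.7695; S(2,-1) = 19.8474; S(2,+0) = 24.9800; S(2,+1) = 31.4398; S(2,+2) = 39.5702
  k=3: S(3,-3) = 12.5294; S(3,-2) = 15.7695; S(3,-1) = 19.8474; S(3,+0) = 24.9800; S(3,+1) = 31.4398; S(3,+2) = 39.5702; S(3,+3) = 49.8030
Terminal payoffs V(N, j) = max(S_T - K, 0):
  V(3,-3) = 0.000000; V(3,-2) = 0.000000; V(3,-1) = 0.000000; V(3,+0) = 0.830000; V(3,+1) = 7.289828; V(3,+2) = 15.420168; V(3,+3) = 25.653014
Backward induction: V(k, j) = exp(-r*dt) * [p_u * V(k+1, j+1) + p_m * V(k+1, j) + p_d * V(k+1, j-1)]
  V(2,-2) = exp(-r*dt) * [p_u*0.000000 + p_m*0.000000 + p_d*0.000000] = 0.000000
  V(2,-1) = exp(-r*dt) * [p_u*0.830000 + p_m*0.000000 + p_d*0.000000] = 0.127455
  V(2,+0) = exp(-r*dt) * [p_u*7.289828 + p_m*0.830000 + p_d*0.000000] = 1.671105
  V(2,+1) = exp(-r*dt) * [p_u*15.420168 + p_m*7.289828 + p_d*0.830000] = 7.361637
  V(2,+2) = exp(-r*dt) * [p_u*25.653014 + p_m*15.420168 + p_d*7.289828] = 15.491839
  V(1,-1) = exp(-r*dt) * [p_u*1.671105 + p_m*0.127455 + p_d*0.000000] = 0.341331
  V(1,+0) = exp(-r*dt) * [p_u*7.361637 + p_m*1.671105 + p_d*0.127455] = 2.263974
  V(1,+1) = exp(-r*dt) * [p_u*15.491839 + p_m*7.361637 + p_d*1.671105] = 7.570740
  V(0,+0) = exp(-r*dt) * [p_u*7.570740 + p_m*2.263974 + p_d*0.341331] = 2.728382


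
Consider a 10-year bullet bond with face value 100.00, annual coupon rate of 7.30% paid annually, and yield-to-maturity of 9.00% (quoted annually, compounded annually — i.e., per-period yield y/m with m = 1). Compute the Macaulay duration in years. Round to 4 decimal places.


Coupon per period c = face * coupon_rate / m = 7.300000
Periods per year m = 1; per-period yield y/m = 0.090000
Number of cashflows N = 10
Cashflows (t years, CF_t, discount factor 1/(1+y/m)^(m*t), PV):
  t = 1.0000: CF_t = 7.300000, DF = 0.917431, PV = 6.697248
  t = 2.0000: CF_t = 7.300000, DF = 0.841680, PV = 6.144264
  t = 3.0000: CF_t = 7.300000, DF = 0.772183, PV = 5.636939
  t = 4.0000: CF_t = 7.300000, DF = 0.708425, PV = 5.171504
  t = 5.0000: CF_t = 7.300000, DF = 0.649931, PV = 4.744499
  t = 6.0000: CF_t = 7.300000, DF = 0.596267, PV = 4.352751
  t = 7.0000: CF_t = 7.300000, DF = 0.547034, PV = 3.993350
  t = 8.0000: CF_t = 7.300000, DF = 0.501866, PV = 3.663624
  t = 9.0000: CF_t = 7.300000, DF = 0.460428, PV = 3.361123
  t = 10.0000: CF_t = 107.300000, DF = 0.422411, PV = 45.324680
Price P = sum_t PV_t = 89.089982
Macaulay numerator sum_t t * PV_t:
  t * PV_t at t = 1.0000: 6.697248
  t * PV_t at t = 2.0000: 12.288528
  t * PV_t at t = 3.0000: 16.910818
  t * PV_t at t = 4.0000: 20.686016
  t * PV_t at t = 5.0000: 23.722496
  t * PV_t at t = 6.0000: 26.116509
  t * PV_t at t = 7.0000: 27.953450
  t * PV_t at t = 8.0000: 29.308991
  t * PV_t at t = 9.0000: 30.250105
  t * PV_t at t = 10.0000: 453.246796
Macaulay duration D = (sum_t t * PV_t) / P = 647.180956 / 89.089982 = 7.264352

Answer: Macaulay duration = 7.2644 years


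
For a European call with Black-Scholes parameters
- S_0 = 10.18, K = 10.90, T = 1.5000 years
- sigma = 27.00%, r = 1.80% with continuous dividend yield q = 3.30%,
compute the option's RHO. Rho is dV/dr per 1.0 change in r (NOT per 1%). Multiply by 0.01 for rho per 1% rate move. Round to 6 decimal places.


d1 = -0.1093584618; d2 = -0.4400395771
phi(d1) = 0.3965638687; exp(-qT) = 0.9517051581; exp(-rT) = 0.9733612415
N(d2) = 0.3299542215
Rho = K*T*exp(-rT)*N(d2) = 10.9000 * 1.5000 * 0.9733612415 * 0.3299542215 = 5.251042

Answer: Rho = 5.251042


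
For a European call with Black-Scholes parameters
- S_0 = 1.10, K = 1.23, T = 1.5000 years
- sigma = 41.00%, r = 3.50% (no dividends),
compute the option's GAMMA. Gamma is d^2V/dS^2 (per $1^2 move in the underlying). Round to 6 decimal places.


d1 = 0.1331706131; d2 = -0.3689747842
phi(d1) = 0.3954204146; exp(-qT) = 1.0000000000; exp(-rT) = 0.9488543211
Gamma = exp(-qT) * phi(d1) / (S * sigma * sqrt(T)) = 1.0000000000 * 0.3954204146 / (1.1000 * 0.4100 * 1.2247448714) = 0.715875

Answer: Gamma = 0.715875


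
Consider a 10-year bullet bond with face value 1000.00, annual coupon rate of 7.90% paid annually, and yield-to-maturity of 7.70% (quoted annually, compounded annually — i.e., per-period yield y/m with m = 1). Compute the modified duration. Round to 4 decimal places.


Answer: Modified duration = 6.7715

Derivation:
Coupon per period c = face * coupon_rate / m = 79.000000
Periods per year m = 1; per-period yield y/m = 0.077000
Number of cashflows N = 10
Cashflows (t years, CF_t, discount factor 1/(1+y/m)^(m*t), PV):
  t = 1.0000: CF_t = 79.000000, DF = 0.928505, PV = 73.351903
  t = 2.0000: CF_t = 79.000000, DF = 0.862122, PV = 68.107617
  t = 3.0000: CF_t = 79.000000, DF = 0.800484, PV = 63.238270
  t = 4.0000: CF_t = 79.000000, DF = 0.743254, PV = 58.717057
  t = 5.0000: CF_t = 79.000000, DF = 0.690115, PV = 54.519087
  t = 6.0000: CF_t = 79.000000, DF = 0.640775, PV = 50.621251
  t = 7.0000: CF_t = 79.000000, DF = 0.594963, PV = 47.002090
  t = 8.0000: CF_t = 79.000000, DF = 0.552426, PV = 43.641680
  t = 9.0000: CF_t = 79.000000, DF = 0.512931, PV = 40.521523
  t = 10.0000: CF_t = 1079.000000, DF = 0.476259, PV = 513.883190
Price P = sum_t PV_t = 1013.603669
First compute Macaulay numerator sum_t t * PV_t:
  t * PV_t at t = 1.0000: 73.351903
  t * PV_t at t = 2.0000: 136.215234
  t * PV_t at t = 3.0000: 189.714810
  t * PV_t at t = 4.0000: 234.868227
  t * PV_t at t = 5.0000: 272.595435
  t * PV_t at t = 6.0000: 303.727504
  t * PV_t at t = 7.0000: 329.014629
  t * PV_t at t = 8.0000: 349.133444
  t * PV_t at t = 9.0000: 364.693708
  t * PV_t at t = 10.0000: 5138.831904
Macaulay duration D = 7392.146799 / 1013.603669 = 7.292936
Modified duration = D / (1 + y/m) = 7.292936 / (1 + 0.077000) = 6.771528
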